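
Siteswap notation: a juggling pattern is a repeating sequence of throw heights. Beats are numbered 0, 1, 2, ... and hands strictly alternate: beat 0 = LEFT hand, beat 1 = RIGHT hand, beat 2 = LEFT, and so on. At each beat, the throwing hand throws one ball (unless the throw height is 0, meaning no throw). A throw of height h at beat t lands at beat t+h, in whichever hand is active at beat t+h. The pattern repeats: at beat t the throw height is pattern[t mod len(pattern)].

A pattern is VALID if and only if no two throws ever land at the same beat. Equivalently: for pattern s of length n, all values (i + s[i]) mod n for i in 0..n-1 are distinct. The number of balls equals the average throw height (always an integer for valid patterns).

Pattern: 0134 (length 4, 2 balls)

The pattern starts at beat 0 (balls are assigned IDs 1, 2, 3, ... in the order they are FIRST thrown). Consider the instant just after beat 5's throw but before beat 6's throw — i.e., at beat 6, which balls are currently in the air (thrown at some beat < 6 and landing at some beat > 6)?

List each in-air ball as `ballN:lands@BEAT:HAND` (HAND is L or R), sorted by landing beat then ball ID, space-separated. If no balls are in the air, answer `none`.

Beat 1 (R): throw ball1 h=1 -> lands@2:L; in-air after throw: [b1@2:L]
Beat 2 (L): throw ball1 h=3 -> lands@5:R; in-air after throw: [b1@5:R]
Beat 3 (R): throw ball2 h=4 -> lands@7:R; in-air after throw: [b1@5:R b2@7:R]
Beat 5 (R): throw ball1 h=1 -> lands@6:L; in-air after throw: [b1@6:L b2@7:R]
Beat 6 (L): throw ball1 h=3 -> lands@9:R; in-air after throw: [b2@7:R b1@9:R]

Answer: ball2:lands@7:R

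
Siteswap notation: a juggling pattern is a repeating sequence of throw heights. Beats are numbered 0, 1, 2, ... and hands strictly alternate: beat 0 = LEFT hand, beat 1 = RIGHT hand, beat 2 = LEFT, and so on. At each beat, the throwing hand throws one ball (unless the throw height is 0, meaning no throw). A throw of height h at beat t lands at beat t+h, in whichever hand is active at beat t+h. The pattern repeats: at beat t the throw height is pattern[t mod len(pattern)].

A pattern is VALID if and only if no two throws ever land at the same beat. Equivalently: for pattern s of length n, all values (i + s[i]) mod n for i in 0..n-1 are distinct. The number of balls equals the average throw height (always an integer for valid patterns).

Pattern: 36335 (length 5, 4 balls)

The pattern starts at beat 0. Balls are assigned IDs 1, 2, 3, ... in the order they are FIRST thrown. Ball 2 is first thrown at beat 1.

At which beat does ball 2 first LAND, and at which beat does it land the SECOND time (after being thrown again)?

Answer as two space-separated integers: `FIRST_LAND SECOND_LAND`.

Answer: 7 10

Derivation:
Beat 0 (L): throw ball1 h=3 -> lands@3:R; in-air after throw: [b1@3:R]
Beat 1 (R): throw ball2 h=6 -> lands@7:R; in-air after throw: [b1@3:R b2@7:R]
Beat 2 (L): throw ball3 h=3 -> lands@5:R; in-air after throw: [b1@3:R b3@5:R b2@7:R]
Beat 3 (R): throw ball1 h=3 -> lands@6:L; in-air after throw: [b3@5:R b1@6:L b2@7:R]
Beat 4 (L): throw ball4 h=5 -> lands@9:R; in-air after throw: [b3@5:R b1@6:L b2@7:R b4@9:R]
Beat 5 (R): throw ball3 h=3 -> lands@8:L; in-air after throw: [b1@6:L b2@7:R b3@8:L b4@9:R]
Beat 6 (L): throw ball1 h=6 -> lands@12:L; in-air after throw: [b2@7:R b3@8:L b4@9:R b1@12:L]
Beat 7 (R): throw ball2 h=3 -> lands@10:L; in-air after throw: [b3@8:L b4@9:R b2@10:L b1@12:L]
Beat 8 (L): throw ball3 h=3 -> lands@11:R; in-air after throw: [b4@9:R b2@10:L b3@11:R b1@12:L]
Beat 9 (R): throw ball4 h=5 -> lands@14:L; in-air after throw: [b2@10:L b3@11:R b1@12:L b4@14:L]
Beat 10 (L): throw ball2 h=3 -> lands@13:R; in-air after throw: [b3@11:R b1@12:L b2@13:R b4@14:L]
Ball 2: thrown@1 h=6 -> first land @7; rethrown@7 h=3 -> second land @10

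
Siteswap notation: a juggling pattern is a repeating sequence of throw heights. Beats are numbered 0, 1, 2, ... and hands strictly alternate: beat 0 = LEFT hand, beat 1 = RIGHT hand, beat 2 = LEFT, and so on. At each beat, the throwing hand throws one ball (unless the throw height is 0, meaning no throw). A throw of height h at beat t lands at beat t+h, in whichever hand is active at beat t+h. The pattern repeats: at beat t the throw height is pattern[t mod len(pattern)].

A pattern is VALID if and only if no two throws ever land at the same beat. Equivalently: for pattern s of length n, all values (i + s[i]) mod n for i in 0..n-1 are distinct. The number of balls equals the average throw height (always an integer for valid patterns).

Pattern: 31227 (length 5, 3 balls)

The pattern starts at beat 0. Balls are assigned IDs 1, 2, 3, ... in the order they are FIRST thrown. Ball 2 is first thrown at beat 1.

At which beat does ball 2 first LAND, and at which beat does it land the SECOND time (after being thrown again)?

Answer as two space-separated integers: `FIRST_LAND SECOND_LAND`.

Answer: 2 4

Derivation:
Beat 0 (L): throw ball1 h=3 -> lands@3:R; in-air after throw: [b1@3:R]
Beat 1 (R): throw ball2 h=1 -> lands@2:L; in-air after throw: [b2@2:L b1@3:R]
Beat 2 (L): throw ball2 h=2 -> lands@4:L; in-air after throw: [b1@3:R b2@4:L]
Beat 3 (R): throw ball1 h=2 -> lands@5:R; in-air after throw: [b2@4:L b1@5:R]
Beat 4 (L): throw ball2 h=7 -> lands@11:R; in-air after throw: [b1@5:R b2@11:R]
Ball 2: thrown@1 h=1 -> first land @2; rethrown@2 h=2 -> second land @4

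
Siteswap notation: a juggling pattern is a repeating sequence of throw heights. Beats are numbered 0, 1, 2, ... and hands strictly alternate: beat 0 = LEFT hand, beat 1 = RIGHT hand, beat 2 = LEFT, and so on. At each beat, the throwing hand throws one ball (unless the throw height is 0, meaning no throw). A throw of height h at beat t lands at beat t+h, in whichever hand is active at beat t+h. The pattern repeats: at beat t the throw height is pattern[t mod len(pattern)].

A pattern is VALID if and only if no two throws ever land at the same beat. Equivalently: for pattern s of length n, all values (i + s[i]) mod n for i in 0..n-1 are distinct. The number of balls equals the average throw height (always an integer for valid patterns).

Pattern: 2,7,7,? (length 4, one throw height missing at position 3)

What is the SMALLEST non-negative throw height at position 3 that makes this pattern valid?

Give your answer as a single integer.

i=0: (0 + 2) mod 4 = 2
i=1: (1 + 7) mod 4 = 0
i=2: (2 + 7) mod 4 = 1
i=3: s[i]=? (unknown)
Known residues: [0, 1, 2]; need a permutation of 0..3, so missing residue r = 3
Need (3 + s) mod 4 = 3; smallest s = (3 - 3) mod 4 = 0

Answer: 0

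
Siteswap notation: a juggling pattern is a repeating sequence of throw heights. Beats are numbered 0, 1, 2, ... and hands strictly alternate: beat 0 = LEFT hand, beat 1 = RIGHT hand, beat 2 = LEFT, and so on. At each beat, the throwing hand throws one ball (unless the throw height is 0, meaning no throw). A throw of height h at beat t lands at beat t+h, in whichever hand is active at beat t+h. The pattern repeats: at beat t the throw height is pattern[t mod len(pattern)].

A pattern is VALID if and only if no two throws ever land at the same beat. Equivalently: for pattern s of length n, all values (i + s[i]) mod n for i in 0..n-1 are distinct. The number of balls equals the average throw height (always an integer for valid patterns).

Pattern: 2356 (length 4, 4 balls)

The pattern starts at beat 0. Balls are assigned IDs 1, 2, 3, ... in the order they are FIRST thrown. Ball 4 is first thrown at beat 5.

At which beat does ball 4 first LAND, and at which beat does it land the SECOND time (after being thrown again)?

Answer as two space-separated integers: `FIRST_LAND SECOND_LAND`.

Answer: 8 10

Derivation:
Beat 0 (L): throw ball1 h=2 -> lands@2:L; in-air after throw: [b1@2:L]
Beat 1 (R): throw ball2 h=3 -> lands@4:L; in-air after throw: [b1@2:L b2@4:L]
Beat 2 (L): throw ball1 h=5 -> lands@7:R; in-air after throw: [b2@4:L b1@7:R]
Beat 3 (R): throw ball3 h=6 -> lands@9:R; in-air after throw: [b2@4:L b1@7:R b3@9:R]
Beat 4 (L): throw ball2 h=2 -> lands@6:L; in-air after throw: [b2@6:L b1@7:R b3@9:R]
Beat 5 (R): throw ball4 h=3 -> lands@8:L; in-air after throw: [b2@6:L b1@7:R b4@8:L b3@9:R]
Beat 6 (L): throw ball2 h=5 -> lands@11:R; in-air after throw: [b1@7:R b4@8:L b3@9:R b2@11:R]
Beat 7 (R): throw ball1 h=6 -> lands@13:R; in-air after throw: [b4@8:L b3@9:R b2@11:R b1@13:R]
Beat 8 (L): throw ball4 h=2 -> lands@10:L; in-air after throw: [b3@9:R b4@10:L b2@11:R b1@13:R]
Beat 9 (R): throw ball3 h=3 -> lands@12:L; in-air after throw: [b4@10:L b2@11:R b3@12:L b1@13:R]
Beat 10 (L): throw ball4 h=5 -> lands@15:R; in-air after throw: [b2@11:R b3@12:L b1@13:R b4@15:R]
Ball 4: thrown@5 h=3 -> first land @8; rethrown@8 h=2 -> second land @10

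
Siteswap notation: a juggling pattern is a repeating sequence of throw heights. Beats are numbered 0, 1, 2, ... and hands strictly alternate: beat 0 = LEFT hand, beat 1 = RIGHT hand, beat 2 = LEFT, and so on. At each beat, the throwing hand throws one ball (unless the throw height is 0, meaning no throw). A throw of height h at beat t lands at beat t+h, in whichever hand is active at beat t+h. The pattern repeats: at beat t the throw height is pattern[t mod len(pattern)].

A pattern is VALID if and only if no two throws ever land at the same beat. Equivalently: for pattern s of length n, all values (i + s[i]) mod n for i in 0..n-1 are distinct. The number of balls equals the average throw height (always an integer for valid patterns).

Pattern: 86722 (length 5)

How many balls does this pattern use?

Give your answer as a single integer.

Pattern = [8, 6, 7, 2, 2], length n = 5
  position 0: throw height = 8, running sum = 8
  position 1: throw height = 6, running sum = 14
  position 2: throw height = 7, running sum = 21
  position 3: throw height = 2, running sum = 23
  position 4: throw height = 2, running sum = 25
Total sum = 25; balls = sum / n = 25 / 5 = 5

Answer: 5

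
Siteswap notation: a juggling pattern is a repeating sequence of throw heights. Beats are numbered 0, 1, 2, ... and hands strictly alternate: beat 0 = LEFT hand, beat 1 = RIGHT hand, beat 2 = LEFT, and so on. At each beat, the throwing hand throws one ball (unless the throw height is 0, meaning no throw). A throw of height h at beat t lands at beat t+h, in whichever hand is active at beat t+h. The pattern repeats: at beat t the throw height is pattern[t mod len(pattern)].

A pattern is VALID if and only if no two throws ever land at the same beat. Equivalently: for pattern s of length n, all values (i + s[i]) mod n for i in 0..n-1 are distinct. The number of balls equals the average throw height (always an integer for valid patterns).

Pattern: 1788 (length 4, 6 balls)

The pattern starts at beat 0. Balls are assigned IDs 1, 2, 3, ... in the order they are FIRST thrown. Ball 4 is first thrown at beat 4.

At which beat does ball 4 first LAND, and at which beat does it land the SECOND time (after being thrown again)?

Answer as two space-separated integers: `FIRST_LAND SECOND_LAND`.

Answer: 5 12

Derivation:
Beat 0 (L): throw ball1 h=1 -> lands@1:R; in-air after throw: [b1@1:R]
Beat 1 (R): throw ball1 h=7 -> lands@8:L; in-air after throw: [b1@8:L]
Beat 2 (L): throw ball2 h=8 -> lands@10:L; in-air after throw: [b1@8:L b2@10:L]
Beat 3 (R): throw ball3 h=8 -> lands@11:R; in-air after throw: [b1@8:L b2@10:L b3@11:R]
Beat 4 (L): throw ball4 h=1 -> lands@5:R; in-air after throw: [b4@5:R b1@8:L b2@10:L b3@11:R]
Beat 5 (R): throw ball4 h=7 -> lands@12:L; in-air after throw: [b1@8:L b2@10:L b3@11:R b4@12:L]
Beat 6 (L): throw ball5 h=8 -> lands@14:L; in-air after throw: [b1@8:L b2@10:L b3@11:R b4@12:L b5@14:L]
Beat 7 (R): throw ball6 h=8 -> lands@15:R; in-air after throw: [b1@8:L b2@10:L b3@11:R b4@12:L b5@14:L b6@15:R]
Beat 8 (L): throw ball1 h=1 -> lands@9:R; in-air after throw: [b1@9:R b2@10:L b3@11:R b4@12:L b5@14:L b6@15:R]
Beat 9 (R): throw ball1 h=7 -> lands@16:L; in-air after throw: [b2@10:L b3@11:R b4@12:L b5@14:L b6@15:R b1@16:L]
Beat 10 (L): throw ball2 h=8 -> lands@18:L; in-air after throw: [b3@11:R b4@12:L b5@14:L b6@15:R b1@16:L b2@18:L]
Beat 11 (R): throw ball3 h=8 -> lands@19:R; in-air after throw: [b4@12:L b5@14:L b6@15:R b1@16:L b2@18:L b3@19:R]
Beat 12 (L): throw ball4 h=1 -> lands@13:R; in-air after throw: [b4@13:R b5@14:L b6@15:R b1@16:L b2@18:L b3@19:R]
Ball 4: thrown@4 h=1 -> first land @5; rethrown@5 h=7 -> second land @12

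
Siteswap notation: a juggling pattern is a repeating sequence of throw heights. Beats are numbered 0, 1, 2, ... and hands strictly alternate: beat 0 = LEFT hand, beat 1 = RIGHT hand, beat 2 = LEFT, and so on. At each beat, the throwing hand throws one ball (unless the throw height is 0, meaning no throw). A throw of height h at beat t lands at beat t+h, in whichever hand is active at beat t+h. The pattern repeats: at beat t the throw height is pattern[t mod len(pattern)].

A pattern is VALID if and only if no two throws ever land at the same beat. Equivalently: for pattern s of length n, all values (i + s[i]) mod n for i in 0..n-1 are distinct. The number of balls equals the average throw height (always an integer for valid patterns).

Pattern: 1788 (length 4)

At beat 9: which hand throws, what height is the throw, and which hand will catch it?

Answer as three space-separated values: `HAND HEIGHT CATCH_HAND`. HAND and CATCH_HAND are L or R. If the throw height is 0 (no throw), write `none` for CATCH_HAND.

Answer: R 7 L

Derivation:
Beat 9: 9 mod 2 = 1, so hand = R
Throw height = pattern[9 mod 4] = pattern[1] = 7
Lands at beat 9+7=16, 16 mod 2 = 0, so catch hand = L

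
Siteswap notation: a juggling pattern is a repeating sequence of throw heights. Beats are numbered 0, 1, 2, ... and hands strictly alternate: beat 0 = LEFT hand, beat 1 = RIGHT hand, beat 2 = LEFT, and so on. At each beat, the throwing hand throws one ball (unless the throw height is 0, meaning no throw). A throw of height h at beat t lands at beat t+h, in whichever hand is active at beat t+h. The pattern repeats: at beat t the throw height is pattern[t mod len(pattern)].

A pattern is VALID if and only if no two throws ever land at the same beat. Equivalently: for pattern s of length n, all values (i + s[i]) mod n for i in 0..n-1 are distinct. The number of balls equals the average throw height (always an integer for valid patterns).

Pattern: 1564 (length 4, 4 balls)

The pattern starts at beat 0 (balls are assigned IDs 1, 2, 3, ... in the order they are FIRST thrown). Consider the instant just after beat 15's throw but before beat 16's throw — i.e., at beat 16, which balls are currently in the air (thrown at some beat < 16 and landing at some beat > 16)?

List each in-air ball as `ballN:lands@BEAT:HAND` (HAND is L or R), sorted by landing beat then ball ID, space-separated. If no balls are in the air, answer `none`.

Beat 0 (L): throw ball1 h=1 -> lands@1:R; in-air after throw: [b1@1:R]
Beat 1 (R): throw ball1 h=5 -> lands@6:L; in-air after throw: [b1@6:L]
Beat 2 (L): throw ball2 h=6 -> lands@8:L; in-air after throw: [b1@6:L b2@8:L]
Beat 3 (R): throw ball3 h=4 -> lands@7:R; in-air after throw: [b1@6:L b3@7:R b2@8:L]
Beat 4 (L): throw ball4 h=1 -> lands@5:R; in-air after throw: [b4@5:R b1@6:L b3@7:R b2@8:L]
Beat 5 (R): throw ball4 h=5 -> lands@10:L; in-air after throw: [b1@6:L b3@7:R b2@8:L b4@10:L]
Beat 6 (L): throw ball1 h=6 -> lands@12:L; in-air after throw: [b3@7:R b2@8:L b4@10:L b1@12:L]
Beat 7 (R): throw ball3 h=4 -> lands@11:R; in-air after throw: [b2@8:L b4@10:L b3@11:R b1@12:L]
Beat 8 (L): throw ball2 h=1 -> lands@9:R; in-air after throw: [b2@9:R b4@10:L b3@11:R b1@12:L]
Beat 9 (R): throw ball2 h=5 -> lands@14:L; in-air after throw: [b4@10:L b3@11:R b1@12:L b2@14:L]
Beat 10 (L): throw ball4 h=6 -> lands@16:L; in-air after throw: [b3@11:R b1@12:L b2@14:L b4@16:L]
Beat 11 (R): throw ball3 h=4 -> lands@15:R; in-air after throw: [b1@12:L b2@14:L b3@15:R b4@16:L]
Beat 12 (L): throw ball1 h=1 -> lands@13:R; in-air after throw: [b1@13:R b2@14:L b3@15:R b4@16:L]
Beat 13 (R): throw ball1 h=5 -> lands@18:L; in-air after throw: [b2@14:L b3@15:R b4@16:L b1@18:L]
Beat 14 (L): throw ball2 h=6 -> lands@20:L; in-air after throw: [b3@15:R b4@16:L b1@18:L b2@20:L]
Beat 15 (R): throw ball3 h=4 -> lands@19:R; in-air after throw: [b4@16:L b1@18:L b3@19:R b2@20:L]
Beat 16 (L): throw ball4 h=1 -> lands@17:R; in-air after throw: [b4@17:R b1@18:L b3@19:R b2@20:L]

Answer: ball1:lands@18:L ball3:lands@19:R ball2:lands@20:L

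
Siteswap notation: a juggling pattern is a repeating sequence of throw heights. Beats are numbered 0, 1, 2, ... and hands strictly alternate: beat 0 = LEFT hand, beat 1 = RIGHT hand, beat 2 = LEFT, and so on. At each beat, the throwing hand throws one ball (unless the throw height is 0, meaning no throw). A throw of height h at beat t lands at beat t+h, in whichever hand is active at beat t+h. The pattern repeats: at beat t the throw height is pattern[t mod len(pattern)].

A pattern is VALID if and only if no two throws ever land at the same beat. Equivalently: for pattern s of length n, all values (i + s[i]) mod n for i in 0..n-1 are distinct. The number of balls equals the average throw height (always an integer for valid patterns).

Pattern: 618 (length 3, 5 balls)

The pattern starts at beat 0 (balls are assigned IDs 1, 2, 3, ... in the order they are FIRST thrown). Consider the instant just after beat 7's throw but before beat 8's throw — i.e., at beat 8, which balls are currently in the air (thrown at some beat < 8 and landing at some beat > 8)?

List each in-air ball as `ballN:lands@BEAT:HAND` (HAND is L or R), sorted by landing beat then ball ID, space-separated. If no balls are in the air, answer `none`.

Beat 0 (L): throw ball1 h=6 -> lands@6:L; in-air after throw: [b1@6:L]
Beat 1 (R): throw ball2 h=1 -> lands@2:L; in-air after throw: [b2@2:L b1@6:L]
Beat 2 (L): throw ball2 h=8 -> lands@10:L; in-air after throw: [b1@6:L b2@10:L]
Beat 3 (R): throw ball3 h=6 -> lands@9:R; in-air after throw: [b1@6:L b3@9:R b2@10:L]
Beat 4 (L): throw ball4 h=1 -> lands@5:R; in-air after throw: [b4@5:R b1@6:L b3@9:R b2@10:L]
Beat 5 (R): throw ball4 h=8 -> lands@13:R; in-air after throw: [b1@6:L b3@9:R b2@10:L b4@13:R]
Beat 6 (L): throw ball1 h=6 -> lands@12:L; in-air after throw: [b3@9:R b2@10:L b1@12:L b4@13:R]
Beat 7 (R): throw ball5 h=1 -> lands@8:L; in-air after throw: [b5@8:L b3@9:R b2@10:L b1@12:L b4@13:R]
Beat 8 (L): throw ball5 h=8 -> lands@16:L; in-air after throw: [b3@9:R b2@10:L b1@12:L b4@13:R b5@16:L]

Answer: ball3:lands@9:R ball2:lands@10:L ball1:lands@12:L ball4:lands@13:R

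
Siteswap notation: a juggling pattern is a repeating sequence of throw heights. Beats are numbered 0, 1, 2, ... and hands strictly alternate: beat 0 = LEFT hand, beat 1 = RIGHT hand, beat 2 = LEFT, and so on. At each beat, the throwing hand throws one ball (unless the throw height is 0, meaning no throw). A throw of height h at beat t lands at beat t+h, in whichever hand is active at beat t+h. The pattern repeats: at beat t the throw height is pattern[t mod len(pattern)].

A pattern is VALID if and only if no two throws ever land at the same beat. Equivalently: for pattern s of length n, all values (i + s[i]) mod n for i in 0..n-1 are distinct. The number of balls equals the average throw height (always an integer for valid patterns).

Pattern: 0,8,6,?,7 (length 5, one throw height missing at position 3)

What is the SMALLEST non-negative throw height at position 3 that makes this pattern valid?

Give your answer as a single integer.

Answer: 4

Derivation:
i=0: (0 + 0) mod 5 = 0
i=1: (1 + 8) mod 5 = 4
i=2: (2 + 6) mod 5 = 3
i=3: s[i]=? (unknown)
i=4: (4 + 7) mod 5 = 1
Known residues: [0, 1, 3, 4]; need a permutation of 0..4, so missing residue r = 2
Need (3 + s) mod 5 = 2; smallest s = (2 - 3) mod 5 = 4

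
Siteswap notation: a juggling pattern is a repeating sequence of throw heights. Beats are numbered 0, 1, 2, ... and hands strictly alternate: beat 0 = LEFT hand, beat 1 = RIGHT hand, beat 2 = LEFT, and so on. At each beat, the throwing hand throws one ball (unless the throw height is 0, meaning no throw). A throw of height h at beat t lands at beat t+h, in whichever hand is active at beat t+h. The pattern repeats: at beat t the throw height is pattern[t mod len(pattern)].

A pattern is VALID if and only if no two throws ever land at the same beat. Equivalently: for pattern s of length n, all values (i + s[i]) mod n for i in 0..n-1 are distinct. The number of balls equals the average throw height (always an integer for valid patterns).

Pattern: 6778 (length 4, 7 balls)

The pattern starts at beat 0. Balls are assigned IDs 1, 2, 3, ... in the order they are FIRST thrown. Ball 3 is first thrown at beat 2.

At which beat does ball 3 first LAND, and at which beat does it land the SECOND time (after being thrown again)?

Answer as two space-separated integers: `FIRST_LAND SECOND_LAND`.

Beat 0 (L): throw ball1 h=6 -> lands@6:L; in-air after throw: [b1@6:L]
Beat 1 (R): throw ball2 h=7 -> lands@8:L; in-air after throw: [b1@6:L b2@8:L]
Beat 2 (L): throw ball3 h=7 -> lands@9:R; in-air after throw: [b1@6:L b2@8:L b3@9:R]
Beat 3 (R): throw ball4 h=8 -> lands@11:R; in-air after throw: [b1@6:L b2@8:L b3@9:R b4@11:R]
Beat 4 (L): throw ball5 h=6 -> lands@10:L; in-air after throw: [b1@6:L b2@8:L b3@9:R b5@10:L b4@11:R]
Beat 5 (R): throw ball6 h=7 -> lands@12:L; in-air after throw: [b1@6:L b2@8:L b3@9:R b5@10:L b4@11:R b6@12:L]
Beat 6 (L): throw ball1 h=7 -> lands@13:R; in-air after throw: [b2@8:L b3@9:R b5@10:L b4@11:R b6@12:L b1@13:R]
Beat 7 (R): throw ball7 h=8 -> lands@15:R; in-air after throw: [b2@8:L b3@9:R b5@10:L b4@11:R b6@12:L b1@13:R b7@15:R]
Beat 8 (L): throw ball2 h=6 -> lands@14:L; in-air after throw: [b3@9:R b5@10:L b4@11:R b6@12:L b1@13:R b2@14:L b7@15:R]
Beat 9 (R): throw ball3 h=7 -> lands@16:L; in-air after throw: [b5@10:L b4@11:R b6@12:L b1@13:R b2@14:L b7@15:R b3@16:L]
Beat 10 (L): throw ball5 h=7 -> lands@17:R; in-air after throw: [b4@11:R b6@12:L b1@13:R b2@14:L b7@15:R b3@16:L b5@17:R]
Beat 11 (R): throw ball4 h=8 -> lands@19:R; in-air after throw: [b6@12:L b1@13:R b2@14:L b7@15:R b3@16:L b5@17:R b4@19:R]
Beat 12 (L): throw ball6 h=6 -> lands@18:L; in-air after throw: [b1@13:R b2@14:L b7@15:R b3@16:L b5@17:R b6@18:L b4@19:R]
Beat 13 (R): throw ball1 h=7 -> lands@20:L; in-air after throw: [b2@14:L b7@15:R b3@16:L b5@17:R b6@18:L b4@19:R b1@20:L]
Beat 14 (L): throw ball2 h=7 -> lands@21:R; in-air after throw: [b7@15:R b3@16:L b5@17:R b6@18:L b4@19:R b1@20:L b2@21:R]
Beat 15 (R): throw ball7 h=8 -> lands@23:R; in-air after throw: [b3@16:L b5@17:R b6@18:L b4@19:R b1@20:L b2@21:R b7@23:R]
Ball 3: thrown@2 h=7 -> first land @9; rethrown@9 h=7 -> second land @16

Answer: 9 16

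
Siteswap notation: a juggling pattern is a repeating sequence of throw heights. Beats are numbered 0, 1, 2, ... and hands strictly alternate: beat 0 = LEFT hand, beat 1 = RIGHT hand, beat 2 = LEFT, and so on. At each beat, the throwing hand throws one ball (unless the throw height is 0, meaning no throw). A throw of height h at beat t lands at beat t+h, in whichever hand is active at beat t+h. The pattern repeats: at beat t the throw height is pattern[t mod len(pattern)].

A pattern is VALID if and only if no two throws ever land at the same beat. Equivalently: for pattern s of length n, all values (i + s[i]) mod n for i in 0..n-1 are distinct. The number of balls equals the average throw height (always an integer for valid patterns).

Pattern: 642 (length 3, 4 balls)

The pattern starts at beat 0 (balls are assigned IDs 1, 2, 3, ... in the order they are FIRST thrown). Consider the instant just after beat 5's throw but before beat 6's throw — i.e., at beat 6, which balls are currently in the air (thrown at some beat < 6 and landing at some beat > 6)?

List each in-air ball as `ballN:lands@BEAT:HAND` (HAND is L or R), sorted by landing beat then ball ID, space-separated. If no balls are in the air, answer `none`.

Beat 0 (L): throw ball1 h=6 -> lands@6:L; in-air after throw: [b1@6:L]
Beat 1 (R): throw ball2 h=4 -> lands@5:R; in-air after throw: [b2@5:R b1@6:L]
Beat 2 (L): throw ball3 h=2 -> lands@4:L; in-air after throw: [b3@4:L b2@5:R b1@6:L]
Beat 3 (R): throw ball4 h=6 -> lands@9:R; in-air after throw: [b3@4:L b2@5:R b1@6:L b4@9:R]
Beat 4 (L): throw ball3 h=4 -> lands@8:L; in-air after throw: [b2@5:R b1@6:L b3@8:L b4@9:R]
Beat 5 (R): throw ball2 h=2 -> lands@7:R; in-air after throw: [b1@6:L b2@7:R b3@8:L b4@9:R]
Beat 6 (L): throw ball1 h=6 -> lands@12:L; in-air after throw: [b2@7:R b3@8:L b4@9:R b1@12:L]

Answer: ball2:lands@7:R ball3:lands@8:L ball4:lands@9:R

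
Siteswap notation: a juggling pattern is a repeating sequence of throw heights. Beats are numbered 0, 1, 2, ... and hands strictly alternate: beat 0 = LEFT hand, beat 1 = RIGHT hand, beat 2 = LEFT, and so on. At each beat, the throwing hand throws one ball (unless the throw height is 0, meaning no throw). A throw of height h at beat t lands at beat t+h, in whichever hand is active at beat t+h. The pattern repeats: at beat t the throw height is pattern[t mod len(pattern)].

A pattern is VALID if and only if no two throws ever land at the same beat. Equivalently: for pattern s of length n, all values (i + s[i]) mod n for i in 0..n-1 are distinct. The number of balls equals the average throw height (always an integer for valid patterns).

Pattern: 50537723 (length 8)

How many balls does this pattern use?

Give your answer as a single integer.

Pattern = [5, 0, 5, 3, 7, 7, 2, 3], length n = 8
  position 0: throw height = 5, running sum = 5
  position 1: throw height = 0, running sum = 5
  position 2: throw height = 5, running sum = 10
  position 3: throw height = 3, running sum = 13
  position 4: throw height = 7, running sum = 20
  position 5: throw height = 7, running sum = 27
  position 6: throw height = 2, running sum = 29
  position 7: throw height = 3, running sum = 32
Total sum = 32; balls = sum / n = 32 / 8 = 4

Answer: 4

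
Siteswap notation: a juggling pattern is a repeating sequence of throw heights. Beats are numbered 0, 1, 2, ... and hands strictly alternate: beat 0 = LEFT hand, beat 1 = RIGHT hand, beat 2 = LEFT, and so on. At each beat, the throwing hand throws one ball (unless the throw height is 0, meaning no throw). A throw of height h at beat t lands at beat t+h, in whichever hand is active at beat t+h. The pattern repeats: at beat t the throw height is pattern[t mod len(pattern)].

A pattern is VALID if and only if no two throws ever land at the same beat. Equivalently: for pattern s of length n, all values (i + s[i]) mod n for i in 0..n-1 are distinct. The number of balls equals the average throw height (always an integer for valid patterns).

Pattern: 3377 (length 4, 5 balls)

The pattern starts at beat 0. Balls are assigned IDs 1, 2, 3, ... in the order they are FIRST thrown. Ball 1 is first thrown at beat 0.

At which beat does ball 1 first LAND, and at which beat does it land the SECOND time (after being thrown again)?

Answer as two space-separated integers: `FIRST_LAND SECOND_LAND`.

Answer: 3 10

Derivation:
Beat 0 (L): throw ball1 h=3 -> lands@3:R; in-air after throw: [b1@3:R]
Beat 1 (R): throw ball2 h=3 -> lands@4:L; in-air after throw: [b1@3:R b2@4:L]
Beat 2 (L): throw ball3 h=7 -> lands@9:R; in-air after throw: [b1@3:R b2@4:L b3@9:R]
Beat 3 (R): throw ball1 h=7 -> lands@10:L; in-air after throw: [b2@4:L b3@9:R b1@10:L]
Beat 4 (L): throw ball2 h=3 -> lands@7:R; in-air after throw: [b2@7:R b3@9:R b1@10:L]
Beat 5 (R): throw ball4 h=3 -> lands@8:L; in-air after throw: [b2@7:R b4@8:L b3@9:R b1@10:L]
Beat 6 (L): throw ball5 h=7 -> lands@13:R; in-air after throw: [b2@7:R b4@8:L b3@9:R b1@10:L b5@13:R]
Beat 7 (R): throw ball2 h=7 -> lands@14:L; in-air after throw: [b4@8:L b3@9:R b1@10:L b5@13:R b2@14:L]
Beat 8 (L): throw ball4 h=3 -> lands@11:R; in-air after throw: [b3@9:R b1@10:L b4@11:R b5@13:R b2@14:L]
Beat 9 (R): throw ball3 h=3 -> lands@12:L; in-air after throw: [b1@10:L b4@11:R b3@12:L b5@13:R b2@14:L]
Beat 10 (L): throw ball1 h=7 -> lands@17:R; in-air after throw: [b4@11:R b3@12:L b5@13:R b2@14:L b1@17:R]
Ball 1: thrown@0 h=3 -> first land @3; rethrown@3 h=7 -> second land @10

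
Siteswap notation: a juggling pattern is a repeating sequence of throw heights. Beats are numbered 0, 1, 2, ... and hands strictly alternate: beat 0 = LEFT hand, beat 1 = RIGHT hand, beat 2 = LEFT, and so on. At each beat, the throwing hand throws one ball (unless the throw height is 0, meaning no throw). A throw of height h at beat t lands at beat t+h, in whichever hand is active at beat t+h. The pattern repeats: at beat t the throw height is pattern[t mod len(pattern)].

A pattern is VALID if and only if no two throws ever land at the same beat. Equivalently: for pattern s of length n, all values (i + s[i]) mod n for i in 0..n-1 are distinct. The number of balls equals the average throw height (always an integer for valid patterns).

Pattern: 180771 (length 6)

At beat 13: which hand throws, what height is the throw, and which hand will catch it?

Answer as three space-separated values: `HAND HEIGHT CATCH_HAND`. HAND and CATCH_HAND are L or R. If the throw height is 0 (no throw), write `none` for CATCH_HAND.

Beat 13: 13 mod 2 = 1, so hand = R
Throw height = pattern[13 mod 6] = pattern[1] = 8
Lands at beat 13+8=21, 21 mod 2 = 1, so catch hand = R

Answer: R 8 R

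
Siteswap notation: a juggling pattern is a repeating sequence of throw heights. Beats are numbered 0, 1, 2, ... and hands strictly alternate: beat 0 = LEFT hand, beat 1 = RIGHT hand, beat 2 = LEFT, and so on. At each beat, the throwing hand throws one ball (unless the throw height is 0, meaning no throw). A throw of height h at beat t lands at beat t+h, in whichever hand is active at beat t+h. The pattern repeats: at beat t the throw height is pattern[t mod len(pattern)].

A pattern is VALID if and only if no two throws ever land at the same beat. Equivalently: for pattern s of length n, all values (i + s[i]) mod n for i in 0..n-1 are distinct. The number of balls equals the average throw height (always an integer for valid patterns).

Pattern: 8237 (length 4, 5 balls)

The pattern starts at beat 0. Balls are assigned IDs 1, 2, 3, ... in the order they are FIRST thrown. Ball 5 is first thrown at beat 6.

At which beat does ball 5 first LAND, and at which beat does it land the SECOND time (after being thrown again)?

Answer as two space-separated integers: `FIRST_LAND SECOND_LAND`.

Answer: 9 11

Derivation:
Beat 0 (L): throw ball1 h=8 -> lands@8:L; in-air after throw: [b1@8:L]
Beat 1 (R): throw ball2 h=2 -> lands@3:R; in-air after throw: [b2@3:R b1@8:L]
Beat 2 (L): throw ball3 h=3 -> lands@5:R; in-air after throw: [b2@3:R b3@5:R b1@8:L]
Beat 3 (R): throw ball2 h=7 -> lands@10:L; in-air after throw: [b3@5:R b1@8:L b2@10:L]
Beat 4 (L): throw ball4 h=8 -> lands@12:L; in-air after throw: [b3@5:R b1@8:L b2@10:L b4@12:L]
Beat 5 (R): throw ball3 h=2 -> lands@7:R; in-air after throw: [b3@7:R b1@8:L b2@10:L b4@12:L]
Beat 6 (L): throw ball5 h=3 -> lands@9:R; in-air after throw: [b3@7:R b1@8:L b5@9:R b2@10:L b4@12:L]
Beat 7 (R): throw ball3 h=7 -> lands@14:L; in-air after throw: [b1@8:L b5@9:R b2@10:L b4@12:L b3@14:L]
Beat 8 (L): throw ball1 h=8 -> lands@16:L; in-air after throw: [b5@9:R b2@10:L b4@12:L b3@14:L b1@16:L]
Beat 9 (R): throw ball5 h=2 -> lands@11:R; in-air after throw: [b2@10:L b5@11:R b4@12:L b3@14:L b1@16:L]
Beat 10 (L): throw ball2 h=3 -> lands@13:R; in-air after throw: [b5@11:R b4@12:L b2@13:R b3@14:L b1@16:L]
Beat 11 (R): throw ball5 h=7 -> lands@18:L; in-air after throw: [b4@12:L b2@13:R b3@14:L b1@16:L b5@18:L]
Ball 5: thrown@6 h=3 -> first land @9; rethrown@9 h=2 -> second land @11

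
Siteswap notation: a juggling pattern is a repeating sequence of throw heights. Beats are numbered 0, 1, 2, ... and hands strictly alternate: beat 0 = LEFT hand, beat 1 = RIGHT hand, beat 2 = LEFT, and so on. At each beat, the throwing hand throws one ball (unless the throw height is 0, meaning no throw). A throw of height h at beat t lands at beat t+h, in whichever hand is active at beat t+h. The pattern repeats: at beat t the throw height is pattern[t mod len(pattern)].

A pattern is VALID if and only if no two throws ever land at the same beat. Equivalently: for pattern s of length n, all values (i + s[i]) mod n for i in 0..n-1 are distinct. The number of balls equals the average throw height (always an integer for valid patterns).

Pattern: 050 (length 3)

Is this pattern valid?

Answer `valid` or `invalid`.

i=0: (i + s[i]) mod n = (0 + 0) mod 3 = 0
i=1: (i + s[i]) mod n = (1 + 5) mod 3 = 0
i=2: (i + s[i]) mod n = (2 + 0) mod 3 = 2
Residues: [0, 0, 2], distinct: False

Answer: invalid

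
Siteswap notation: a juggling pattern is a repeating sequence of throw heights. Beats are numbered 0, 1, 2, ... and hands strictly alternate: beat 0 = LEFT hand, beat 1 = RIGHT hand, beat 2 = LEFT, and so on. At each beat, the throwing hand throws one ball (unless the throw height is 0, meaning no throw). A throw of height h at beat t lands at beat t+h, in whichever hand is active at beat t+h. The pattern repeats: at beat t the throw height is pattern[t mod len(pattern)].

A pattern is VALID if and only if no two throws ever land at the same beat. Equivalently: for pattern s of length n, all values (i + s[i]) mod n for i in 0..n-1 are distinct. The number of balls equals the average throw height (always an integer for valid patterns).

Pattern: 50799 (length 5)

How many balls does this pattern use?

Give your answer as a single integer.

Answer: 6

Derivation:
Pattern = [5, 0, 7, 9, 9], length n = 5
  position 0: throw height = 5, running sum = 5
  position 1: throw height = 0, running sum = 5
  position 2: throw height = 7, running sum = 12
  position 3: throw height = 9, running sum = 21
  position 4: throw height = 9, running sum = 30
Total sum = 30; balls = sum / n = 30 / 5 = 6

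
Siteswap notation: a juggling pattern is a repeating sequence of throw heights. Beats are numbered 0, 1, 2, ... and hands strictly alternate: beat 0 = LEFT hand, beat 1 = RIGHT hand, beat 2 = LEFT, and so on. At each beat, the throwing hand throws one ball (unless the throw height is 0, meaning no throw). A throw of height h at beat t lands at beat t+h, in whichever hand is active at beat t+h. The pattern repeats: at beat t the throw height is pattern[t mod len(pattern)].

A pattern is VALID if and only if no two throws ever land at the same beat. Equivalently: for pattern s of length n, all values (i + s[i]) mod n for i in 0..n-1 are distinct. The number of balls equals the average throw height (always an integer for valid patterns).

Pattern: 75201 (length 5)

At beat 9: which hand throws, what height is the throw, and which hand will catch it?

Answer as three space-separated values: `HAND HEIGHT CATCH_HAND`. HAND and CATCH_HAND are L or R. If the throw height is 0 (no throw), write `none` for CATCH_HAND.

Beat 9: 9 mod 2 = 1, so hand = R
Throw height = pattern[9 mod 5] = pattern[4] = 1
Lands at beat 9+1=10, 10 mod 2 = 0, so catch hand = L

Answer: R 1 L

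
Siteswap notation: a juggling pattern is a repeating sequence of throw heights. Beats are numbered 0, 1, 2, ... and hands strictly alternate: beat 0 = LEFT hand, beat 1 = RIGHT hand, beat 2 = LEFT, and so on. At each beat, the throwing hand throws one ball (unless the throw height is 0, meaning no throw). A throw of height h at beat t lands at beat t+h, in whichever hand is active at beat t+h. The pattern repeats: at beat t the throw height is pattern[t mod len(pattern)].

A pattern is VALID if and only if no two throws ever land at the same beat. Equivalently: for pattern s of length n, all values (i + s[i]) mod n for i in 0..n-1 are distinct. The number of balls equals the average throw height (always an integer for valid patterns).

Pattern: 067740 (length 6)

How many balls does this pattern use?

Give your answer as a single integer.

Answer: 4

Derivation:
Pattern = [0, 6, 7, 7, 4, 0], length n = 6
  position 0: throw height = 0, running sum = 0
  position 1: throw height = 6, running sum = 6
  position 2: throw height = 7, running sum = 13
  position 3: throw height = 7, running sum = 20
  position 4: throw height = 4, running sum = 24
  position 5: throw height = 0, running sum = 24
Total sum = 24; balls = sum / n = 24 / 6 = 4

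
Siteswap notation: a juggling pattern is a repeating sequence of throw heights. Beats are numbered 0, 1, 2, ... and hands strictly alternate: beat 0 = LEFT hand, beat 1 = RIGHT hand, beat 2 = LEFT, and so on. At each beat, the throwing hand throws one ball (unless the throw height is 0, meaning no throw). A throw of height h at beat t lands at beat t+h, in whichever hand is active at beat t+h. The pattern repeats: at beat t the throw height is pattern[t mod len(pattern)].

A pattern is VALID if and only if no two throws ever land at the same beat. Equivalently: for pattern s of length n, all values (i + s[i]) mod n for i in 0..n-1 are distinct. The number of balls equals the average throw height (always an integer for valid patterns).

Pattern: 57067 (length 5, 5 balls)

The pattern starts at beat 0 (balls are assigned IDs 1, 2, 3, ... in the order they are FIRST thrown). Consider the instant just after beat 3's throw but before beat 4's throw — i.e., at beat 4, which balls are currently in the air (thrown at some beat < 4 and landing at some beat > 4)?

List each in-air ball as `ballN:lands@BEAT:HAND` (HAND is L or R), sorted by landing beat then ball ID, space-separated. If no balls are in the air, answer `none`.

Beat 0 (L): throw ball1 h=5 -> lands@5:R; in-air after throw: [b1@5:R]
Beat 1 (R): throw ball2 h=7 -> lands@8:L; in-air after throw: [b1@5:R b2@8:L]
Beat 3 (R): throw ball3 h=6 -> lands@9:R; in-air after throw: [b1@5:R b2@8:L b3@9:R]
Beat 4 (L): throw ball4 h=7 -> lands@11:R; in-air after throw: [b1@5:R b2@8:L b3@9:R b4@11:R]

Answer: ball1:lands@5:R ball2:lands@8:L ball3:lands@9:R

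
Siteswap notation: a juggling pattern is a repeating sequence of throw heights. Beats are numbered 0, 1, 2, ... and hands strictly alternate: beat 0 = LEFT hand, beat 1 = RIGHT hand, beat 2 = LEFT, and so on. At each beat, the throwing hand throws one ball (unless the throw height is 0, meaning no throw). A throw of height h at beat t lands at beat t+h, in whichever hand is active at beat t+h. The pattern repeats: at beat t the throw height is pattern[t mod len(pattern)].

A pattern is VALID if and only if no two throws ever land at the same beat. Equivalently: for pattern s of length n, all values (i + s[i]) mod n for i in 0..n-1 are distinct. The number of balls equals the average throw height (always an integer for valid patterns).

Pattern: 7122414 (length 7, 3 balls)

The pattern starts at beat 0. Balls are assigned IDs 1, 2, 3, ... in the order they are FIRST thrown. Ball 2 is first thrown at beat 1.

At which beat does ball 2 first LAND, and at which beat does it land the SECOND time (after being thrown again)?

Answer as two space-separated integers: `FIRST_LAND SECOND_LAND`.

Answer: 2 4

Derivation:
Beat 0 (L): throw ball1 h=7 -> lands@7:R; in-air after throw: [b1@7:R]
Beat 1 (R): throw ball2 h=1 -> lands@2:L; in-air after throw: [b2@2:L b1@7:R]
Beat 2 (L): throw ball2 h=2 -> lands@4:L; in-air after throw: [b2@4:L b1@7:R]
Beat 3 (R): throw ball3 h=2 -> lands@5:R; in-air after throw: [b2@4:L b3@5:R b1@7:R]
Beat 4 (L): throw ball2 h=4 -> lands@8:L; in-air after throw: [b3@5:R b1@7:R b2@8:L]
Ball 2: thrown@1 h=1 -> first land @2; rethrown@2 h=2 -> second land @4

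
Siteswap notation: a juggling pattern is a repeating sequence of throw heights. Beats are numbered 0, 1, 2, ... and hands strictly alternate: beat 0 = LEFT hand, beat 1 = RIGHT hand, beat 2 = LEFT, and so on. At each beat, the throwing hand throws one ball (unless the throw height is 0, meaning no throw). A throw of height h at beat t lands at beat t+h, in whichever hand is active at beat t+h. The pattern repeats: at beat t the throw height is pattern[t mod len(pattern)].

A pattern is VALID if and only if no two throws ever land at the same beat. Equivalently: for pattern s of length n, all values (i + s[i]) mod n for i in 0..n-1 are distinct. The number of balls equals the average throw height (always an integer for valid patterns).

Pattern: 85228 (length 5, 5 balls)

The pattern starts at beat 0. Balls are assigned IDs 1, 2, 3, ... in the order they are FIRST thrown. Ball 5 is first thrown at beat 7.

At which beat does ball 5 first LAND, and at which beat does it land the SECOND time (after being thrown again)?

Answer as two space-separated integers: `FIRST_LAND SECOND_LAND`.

Beat 0 (L): throw ball1 h=8 -> lands@8:L; in-air after throw: [b1@8:L]
Beat 1 (R): throw ball2 h=5 -> lands@6:L; in-air after throw: [b2@6:L b1@8:L]
Beat 2 (L): throw ball3 h=2 -> lands@4:L; in-air after throw: [b3@4:L b2@6:L b1@8:L]
Beat 3 (R): throw ball4 h=2 -> lands@5:R; in-air after throw: [b3@4:L b4@5:R b2@6:L b1@8:L]
Beat 4 (L): throw ball3 h=8 -> lands@12:L; in-air after throw: [b4@5:R b2@6:L b1@8:L b3@12:L]
Beat 5 (R): throw ball4 h=8 -> lands@13:R; in-air after throw: [b2@6:L b1@8:L b3@12:L b4@13:R]
Beat 6 (L): throw ball2 h=5 -> lands@11:R; in-air after throw: [b1@8:L b2@11:R b3@12:L b4@13:R]
Beat 7 (R): throw ball5 h=2 -> lands@9:R; in-air after throw: [b1@8:L b5@9:R b2@11:R b3@12:L b4@13:R]
Beat 8 (L): throw ball1 h=2 -> lands@10:L; in-air after throw: [b5@9:R b1@10:L b2@11:R b3@12:L b4@13:R]
Beat 9 (R): throw ball5 h=8 -> lands@17:R; in-air after throw: [b1@10:L b2@11:R b3@12:L b4@13:R b5@17:R]
Beat 10 (L): throw ball1 h=8 -> lands@18:L; in-air after throw: [b2@11:R b3@12:L b4@13:R b5@17:R b1@18:L]
Beat 11 (R): throw ball2 h=5 -> lands@16:L; in-air after throw: [b3@12:L b4@13:R b2@16:L b5@17:R b1@18:L]
Beat 12 (L): throw ball3 h=2 -> lands@14:L; in-air after throw: [b4@13:R b3@14:L b2@16:L b5@17:R b1@18:L]
Beat 13 (R): throw ball4 h=2 -> lands@15:R; in-air after throw: [b3@14:L b4@15:R b2@16:L b5@17:R b1@18:L]
Beat 14 (L): throw ball3 h=8 -> lands@22:L; in-air after throw: [b4@15:R b2@16:L b5@17:R b1@18:L b3@22:L]
Beat 15 (R): throw ball4 h=8 -> lands@23:R; in-air after throw: [b2@16:L b5@17:R b1@18:L b3@22:L b4@23:R]
Ball 5: thrown@7 h=2 -> first land @9; rethrown@9 h=8 -> second land @17

Answer: 9 17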